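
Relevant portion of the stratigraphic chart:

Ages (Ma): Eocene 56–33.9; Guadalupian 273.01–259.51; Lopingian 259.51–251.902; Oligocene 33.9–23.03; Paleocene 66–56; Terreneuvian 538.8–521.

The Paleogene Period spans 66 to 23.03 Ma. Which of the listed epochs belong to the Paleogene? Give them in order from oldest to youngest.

Paleocene, Eocene, Oligocene

Epochs with both bounds inside 66–23.03 Ma: Paleocene (66–56), Eocene (56–33.9), Oligocene (33.9–23.03).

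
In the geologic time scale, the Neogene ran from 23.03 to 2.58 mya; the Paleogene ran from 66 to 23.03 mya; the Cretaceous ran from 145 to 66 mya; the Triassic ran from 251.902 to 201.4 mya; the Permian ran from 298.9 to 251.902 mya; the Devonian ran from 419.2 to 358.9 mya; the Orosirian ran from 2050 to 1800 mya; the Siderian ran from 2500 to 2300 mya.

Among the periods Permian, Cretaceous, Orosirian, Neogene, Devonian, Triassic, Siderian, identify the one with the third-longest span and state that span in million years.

Cretaceous, 79 million years

Durations: Permian 46.998; Cretaceous 79; Orosirian 250; Neogene 20.45; Devonian 60.3; Triassic 50.502; Siderian 200 Myr.
Sorted longest-first: Orosirian (250), Siderian (200), Cretaceous (79), Devonian (60.3), Triassic (50.502), Permian (46.998), Neogene (20.45).
The third longest is Cretaceous at 79 Myr.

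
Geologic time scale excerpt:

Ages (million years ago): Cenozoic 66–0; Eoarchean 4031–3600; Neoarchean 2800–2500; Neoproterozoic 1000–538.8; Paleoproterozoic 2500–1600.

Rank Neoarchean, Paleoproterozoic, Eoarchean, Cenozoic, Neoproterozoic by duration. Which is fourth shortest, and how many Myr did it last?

Start − end for each: Neoarchean 2800 − 2500 = 300; Paleoproterozoic 2500 − 1600 = 900; Eoarchean 4031 − 3600 = 431; Cenozoic 66 − 0 = 66; Neoproterozoic 1000 − 538.8 = 461.2.
Ranking these from shortest: Cenozoic < Neoarchean < Eoarchean < Neoproterozoic < Paleoproterozoic.
Position 4 in that ranking is Neoproterozoic, which lasted 461.2 Myr.

Neoproterozoic, 461.2 million years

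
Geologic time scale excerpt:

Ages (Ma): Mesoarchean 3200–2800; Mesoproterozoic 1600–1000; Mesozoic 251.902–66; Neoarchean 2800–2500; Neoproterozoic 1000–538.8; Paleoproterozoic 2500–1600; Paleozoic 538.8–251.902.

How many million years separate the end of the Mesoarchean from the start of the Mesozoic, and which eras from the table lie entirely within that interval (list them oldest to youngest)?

The Mesoarchean closes at 2800 Ma and the Mesozoic opens at 251.902 Ma, so the interval is 2800 − 251.902 = 2548.098 Myr.
An era fits inside if it starts at or after 2800 Ma and ends at or before 251.902 Ma; oldest first that gives Neoarchean, Paleoproterozoic, Mesoproterozoic, Neoproterozoic, Paleozoic.

2548.098 million years; Neoarchean, Paleoproterozoic, Mesoproterozoic, Neoproterozoic, Paleozoic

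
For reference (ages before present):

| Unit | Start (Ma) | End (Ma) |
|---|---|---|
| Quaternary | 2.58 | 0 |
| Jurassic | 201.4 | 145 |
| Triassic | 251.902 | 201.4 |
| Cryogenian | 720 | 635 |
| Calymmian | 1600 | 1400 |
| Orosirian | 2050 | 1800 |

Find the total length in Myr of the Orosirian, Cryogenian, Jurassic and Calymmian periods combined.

591.4 million years

Each duration: Orosirian = 250; Cryogenian = 85; Jurassic = 56.4; Calymmian = 200.
Sum: 250 + 85 + 56.4 + 200 = 591.4 Myr.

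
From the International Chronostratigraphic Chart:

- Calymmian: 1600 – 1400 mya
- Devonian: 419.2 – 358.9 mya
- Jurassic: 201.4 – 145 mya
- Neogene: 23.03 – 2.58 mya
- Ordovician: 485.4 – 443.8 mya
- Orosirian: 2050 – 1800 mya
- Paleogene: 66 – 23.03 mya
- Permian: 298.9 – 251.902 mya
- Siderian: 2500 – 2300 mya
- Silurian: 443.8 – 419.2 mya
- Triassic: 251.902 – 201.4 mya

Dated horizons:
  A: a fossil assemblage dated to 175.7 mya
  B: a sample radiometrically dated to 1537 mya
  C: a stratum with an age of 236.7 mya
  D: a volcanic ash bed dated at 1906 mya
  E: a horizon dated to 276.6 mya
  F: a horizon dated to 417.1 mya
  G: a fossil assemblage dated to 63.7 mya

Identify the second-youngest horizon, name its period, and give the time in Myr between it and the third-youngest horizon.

Sorted youngest-first by Ma: G (63.7), A (175.7), C (236.7), E (276.6), F (417.1), B (1537), D (1906).
The second youngest is A at 175.7 Ma, which lies in 201.4–145 Ma: the Jurassic.
The third youngest is C at 236.7 Ma; separation = |175.7 − 236.7| = 61 Myr.

A, in the Jurassic; 61 million years to C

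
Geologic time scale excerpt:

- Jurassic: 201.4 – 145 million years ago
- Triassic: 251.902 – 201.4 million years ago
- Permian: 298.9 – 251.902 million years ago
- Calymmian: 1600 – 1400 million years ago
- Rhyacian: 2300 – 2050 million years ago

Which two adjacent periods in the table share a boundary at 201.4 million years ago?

The Triassic ends at 201.4 million years ago and the Jurassic begins at 201.4 million years ago, so they share that boundary.

Triassic and Jurassic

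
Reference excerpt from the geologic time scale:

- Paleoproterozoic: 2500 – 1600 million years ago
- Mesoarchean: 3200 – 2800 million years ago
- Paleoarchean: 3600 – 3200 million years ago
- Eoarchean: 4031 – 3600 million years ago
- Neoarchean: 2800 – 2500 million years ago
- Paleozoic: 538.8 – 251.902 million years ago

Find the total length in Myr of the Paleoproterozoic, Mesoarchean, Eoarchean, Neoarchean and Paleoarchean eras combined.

2431 million years

Duration is start − end for each: (2500 − 1600) + (3200 − 2800) + (4031 − 3600) + (2800 − 2500) + (3600 − 3200).
That is 900 + 400 + 431 + 300 + 400, which totals 2431 million years.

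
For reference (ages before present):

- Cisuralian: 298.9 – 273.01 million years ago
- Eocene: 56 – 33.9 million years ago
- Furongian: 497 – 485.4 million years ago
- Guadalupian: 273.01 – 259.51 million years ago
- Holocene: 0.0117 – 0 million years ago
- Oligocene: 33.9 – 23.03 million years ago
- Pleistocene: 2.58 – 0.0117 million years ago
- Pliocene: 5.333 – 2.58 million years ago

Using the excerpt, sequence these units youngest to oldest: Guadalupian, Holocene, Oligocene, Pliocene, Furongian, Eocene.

Sorting by start age (ascending Ma, since larger Ma = older): Holocene began 0.0117, Pliocene began 5.333, Oligocene began 33.9, Eocene began 56, Guadalupian began 273.01, Furongian began 497.

Holocene → Pliocene → Oligocene → Eocene → Guadalupian → Furongian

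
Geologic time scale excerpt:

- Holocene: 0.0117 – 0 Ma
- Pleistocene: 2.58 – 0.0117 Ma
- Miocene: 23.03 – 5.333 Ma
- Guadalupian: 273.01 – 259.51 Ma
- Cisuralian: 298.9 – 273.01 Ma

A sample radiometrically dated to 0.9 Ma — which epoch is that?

Pleistocene

0.9 Ma lies between 2.58 and 0.0117 Ma, so it falls in the Pleistocene.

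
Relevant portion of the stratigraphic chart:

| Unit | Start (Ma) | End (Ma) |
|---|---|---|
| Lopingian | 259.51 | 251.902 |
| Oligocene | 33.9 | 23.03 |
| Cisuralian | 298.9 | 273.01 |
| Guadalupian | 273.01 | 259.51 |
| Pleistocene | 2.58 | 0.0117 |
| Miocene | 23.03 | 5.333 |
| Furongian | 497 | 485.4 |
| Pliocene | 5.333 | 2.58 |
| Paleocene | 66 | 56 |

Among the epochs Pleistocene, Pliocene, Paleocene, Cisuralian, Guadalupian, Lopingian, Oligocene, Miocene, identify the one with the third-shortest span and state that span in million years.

Durations: Pleistocene 2.5683; Pliocene 2.753; Paleocene 10; Cisuralian 25.89; Guadalupian 13.5; Lopingian 7.608; Oligocene 10.87; Miocene 17.697 Myr.
Sorted shortest-first: Pleistocene (2.5683), Pliocene (2.753), Lopingian (7.608), Paleocene (10), Oligocene (10.87), Guadalupian (13.5), Miocene (17.697), Cisuralian (25.89).
The third shortest is Lopingian at 7.608 Myr.

Lopingian, 7.608 million years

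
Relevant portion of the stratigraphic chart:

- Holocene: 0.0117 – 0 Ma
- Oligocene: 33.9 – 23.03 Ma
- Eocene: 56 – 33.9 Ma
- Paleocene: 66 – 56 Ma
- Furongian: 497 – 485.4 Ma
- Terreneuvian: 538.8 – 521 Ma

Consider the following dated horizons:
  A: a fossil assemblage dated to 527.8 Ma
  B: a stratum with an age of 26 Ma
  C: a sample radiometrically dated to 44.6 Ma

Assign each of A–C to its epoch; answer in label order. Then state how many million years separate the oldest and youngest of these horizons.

Match each age against the start–end ranges in the excerpt: A = 527.8 Ma → Terreneuvian (538.8–521); B = 26 Ma → Oligocene (33.9–23.03); C = 44.6 Ma → Eocene (56–33.9).
The largest age is 527.8 Ma and the smallest is 26 Ma; their difference is 501.8 Myr.

A — Terreneuvian; B — Oligocene; C — Eocene; span 501.8 million years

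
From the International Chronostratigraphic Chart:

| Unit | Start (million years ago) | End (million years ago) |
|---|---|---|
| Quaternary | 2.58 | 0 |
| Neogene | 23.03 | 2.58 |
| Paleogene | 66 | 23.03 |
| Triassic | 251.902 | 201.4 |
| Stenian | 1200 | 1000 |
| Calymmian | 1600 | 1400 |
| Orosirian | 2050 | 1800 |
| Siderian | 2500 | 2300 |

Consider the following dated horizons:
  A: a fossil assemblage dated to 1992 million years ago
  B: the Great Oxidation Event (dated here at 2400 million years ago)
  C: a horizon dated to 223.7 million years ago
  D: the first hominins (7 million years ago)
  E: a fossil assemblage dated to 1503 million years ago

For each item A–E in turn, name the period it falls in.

Match each age against the start–end ranges in the excerpt: A = 1992 Ma → Orosirian (2050–1800); B = 2400 Ma → Siderian (2500–2300); C = 223.7 Ma → Triassic (251.902–201.4); D = 7 Ma → Neogene (23.03–2.58); E = 1503 Ma → Calymmian (1600–1400).

A — Orosirian; B — Siderian; C — Triassic; D — Neogene; E — Calymmian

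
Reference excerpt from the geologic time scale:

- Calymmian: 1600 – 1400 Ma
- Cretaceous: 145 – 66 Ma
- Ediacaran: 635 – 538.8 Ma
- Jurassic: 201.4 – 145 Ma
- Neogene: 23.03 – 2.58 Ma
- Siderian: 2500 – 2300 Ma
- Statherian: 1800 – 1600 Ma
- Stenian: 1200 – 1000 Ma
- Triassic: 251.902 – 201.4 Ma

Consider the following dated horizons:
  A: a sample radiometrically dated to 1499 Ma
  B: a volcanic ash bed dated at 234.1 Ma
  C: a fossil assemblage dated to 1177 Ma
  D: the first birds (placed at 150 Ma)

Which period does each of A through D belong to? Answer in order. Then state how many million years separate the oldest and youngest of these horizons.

Match each age against the start–end ranges in the excerpt: A = 1499 Ma → Calymmian (1600–1400); B = 234.1 Ma → Triassic (251.902–201.4); C = 1177 Ma → Stenian (1200–1000); D = 150 Ma → Jurassic (201.4–145).
The largest age is 1499 Ma and the smallest is 150 Ma; their difference is 1349 Myr.

A — Calymmian; B — Triassic; C — Stenian; D — Jurassic; span 1349 million years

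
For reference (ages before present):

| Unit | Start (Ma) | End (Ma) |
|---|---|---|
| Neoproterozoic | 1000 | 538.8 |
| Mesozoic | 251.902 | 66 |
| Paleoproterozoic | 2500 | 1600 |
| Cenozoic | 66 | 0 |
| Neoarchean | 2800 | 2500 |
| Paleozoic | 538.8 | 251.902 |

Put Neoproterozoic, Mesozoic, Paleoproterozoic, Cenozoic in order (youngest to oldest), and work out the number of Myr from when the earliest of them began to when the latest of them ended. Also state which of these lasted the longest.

Cenozoic → Mesozoic → Neoproterozoic → Paleoproterozoic; total span 2500 Myr; longest is Paleoproterozoic

From the excerpt: Neoproterozoic 1000–538.8; Mesozoic 251.902–66; Paleoproterozoic 2500–1600; Cenozoic 66–0 (Ma).
Larger Ma is earlier, so the oldest is Paleoproterozoic and the youngest is Cenozoic; youngest to oldest: Cenozoic, Mesozoic, Neoproterozoic, Paleoproterozoic.
Oldest start 2500 minus youngest end 0 gives 2500 Myr overall.
Individual lengths (start − end): Neoproterozoic 461.2; Mesozoic 185.902; Paleoproterozoic 900; Cenozoic 66. The largest is Paleoproterozoic at 900 Myr.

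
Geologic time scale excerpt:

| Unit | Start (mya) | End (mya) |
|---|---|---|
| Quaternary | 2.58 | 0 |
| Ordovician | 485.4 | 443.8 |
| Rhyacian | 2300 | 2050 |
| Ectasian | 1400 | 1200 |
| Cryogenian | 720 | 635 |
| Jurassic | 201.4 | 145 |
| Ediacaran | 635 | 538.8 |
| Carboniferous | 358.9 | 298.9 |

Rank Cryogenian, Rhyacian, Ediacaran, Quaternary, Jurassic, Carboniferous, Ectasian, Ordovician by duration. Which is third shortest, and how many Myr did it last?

Start − end for each: Cryogenian 720 − 635 = 85; Rhyacian 2300 − 2050 = 250; Ediacaran 635 − 538.8 = 96.2; Quaternary 2.58 − 0 = 2.58; Jurassic 201.4 − 145 = 56.4; Carboniferous 358.9 − 298.9 = 60; Ectasian 1400 − 1200 = 200; Ordovician 485.4 − 443.8 = 41.6.
Ranking these from shortest: Quaternary < Ordovician < Jurassic < Carboniferous < Cryogenian < Ediacaran < Ectasian < Rhyacian.
Position 3 in that ranking is Jurassic, which lasted 56.4 Myr.

Jurassic, 56.4 million years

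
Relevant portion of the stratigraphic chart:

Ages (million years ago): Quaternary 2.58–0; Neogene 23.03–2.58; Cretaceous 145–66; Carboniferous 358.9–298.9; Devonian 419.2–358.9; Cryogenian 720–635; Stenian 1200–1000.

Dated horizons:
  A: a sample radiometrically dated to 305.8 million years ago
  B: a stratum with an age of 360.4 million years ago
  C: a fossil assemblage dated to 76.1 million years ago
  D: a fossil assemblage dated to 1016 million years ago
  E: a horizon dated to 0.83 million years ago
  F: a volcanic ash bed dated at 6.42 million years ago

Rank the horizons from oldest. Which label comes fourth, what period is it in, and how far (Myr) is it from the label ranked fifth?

Larger Ma means older, so oldest first: D 1016 > B 360.4 > A 305.8 > C 76.1 > F 6.42 > E 0.83.
Counting 4 along gives C (76.1 Ma); the excerpt puts that inside the Cretaceous, 145–66 Ma.
Next in line is F (6.42 Ma), and 76.1 − 6.42 = 69.68 Myr.

C, in the Cretaceous; 69.68 million years to F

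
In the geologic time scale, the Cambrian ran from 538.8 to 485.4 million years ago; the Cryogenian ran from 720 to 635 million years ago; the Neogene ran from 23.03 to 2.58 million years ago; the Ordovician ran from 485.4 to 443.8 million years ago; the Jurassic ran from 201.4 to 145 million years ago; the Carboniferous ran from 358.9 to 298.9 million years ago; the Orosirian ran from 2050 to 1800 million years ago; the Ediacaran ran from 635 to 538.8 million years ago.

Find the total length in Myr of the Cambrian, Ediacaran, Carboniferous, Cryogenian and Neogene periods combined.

Duration is start − end for each: (538.8 − 485.4) + (635 − 538.8) + (358.9 − 298.9) + (720 − 635) + (23.03 − 2.58).
That is 53.4 + 96.2 + 60 + 85 + 20.45, which totals 315.05 million years.

315.05 million years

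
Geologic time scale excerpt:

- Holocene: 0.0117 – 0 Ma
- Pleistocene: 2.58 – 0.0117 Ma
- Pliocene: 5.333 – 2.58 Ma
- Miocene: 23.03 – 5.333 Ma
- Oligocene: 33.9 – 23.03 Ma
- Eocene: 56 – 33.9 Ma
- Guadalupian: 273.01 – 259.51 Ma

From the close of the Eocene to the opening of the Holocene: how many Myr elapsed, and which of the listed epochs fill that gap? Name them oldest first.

The Eocene closes at 33.9 Ma and the Holocene opens at 0.0117 Ma, so the interval is 33.9 − 0.0117 = 33.8883 Myr.
An epoch fits inside if it starts at or after 33.9 Ma and ends at or before 0.0117 Ma; oldest first that gives Oligocene, Miocene, Pliocene, Pleistocene.

33.8883 million years; Oligocene, Miocene, Pliocene, Pleistocene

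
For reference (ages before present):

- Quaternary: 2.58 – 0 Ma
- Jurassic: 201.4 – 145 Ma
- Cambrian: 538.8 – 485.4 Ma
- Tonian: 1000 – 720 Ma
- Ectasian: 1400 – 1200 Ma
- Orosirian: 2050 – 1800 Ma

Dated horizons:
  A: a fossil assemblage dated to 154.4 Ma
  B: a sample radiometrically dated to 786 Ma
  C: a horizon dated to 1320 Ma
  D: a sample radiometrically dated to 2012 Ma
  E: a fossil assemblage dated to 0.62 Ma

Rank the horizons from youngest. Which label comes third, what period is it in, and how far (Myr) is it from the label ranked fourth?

B, in the Tonian; 534 million years to C

Smaller Ma means younger, so youngest first: E 0.62 < A 154.4 < B 786 < C 1320 < D 2012.
Counting 3 along gives B (786 Ma); the excerpt puts that inside the Tonian, 1000–720 Ma.
Next in line is C (1320 Ma), and 1320 − 786 = 534 Myr.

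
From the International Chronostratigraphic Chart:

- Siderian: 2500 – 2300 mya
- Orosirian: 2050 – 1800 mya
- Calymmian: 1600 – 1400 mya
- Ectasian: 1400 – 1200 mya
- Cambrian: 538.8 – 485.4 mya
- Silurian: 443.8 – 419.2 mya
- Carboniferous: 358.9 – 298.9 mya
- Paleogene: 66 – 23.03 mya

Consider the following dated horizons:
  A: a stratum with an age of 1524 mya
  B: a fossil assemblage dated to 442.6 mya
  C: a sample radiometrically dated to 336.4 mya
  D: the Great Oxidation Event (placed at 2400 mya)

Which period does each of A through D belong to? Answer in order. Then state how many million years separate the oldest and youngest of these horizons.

Match each age against the start–end ranges in the excerpt: A = 1524 Ma → Calymmian (1600–1400); B = 442.6 Ma → Silurian (443.8–419.2); C = 336.4 Ma → Carboniferous (358.9–298.9); D = 2400 Ma → Siderian (2500–2300).
The largest age is 2400 Ma and the smallest is 336.4 Ma; their difference is 2063.6 Myr.

A — Calymmian; B — Silurian; C — Carboniferous; D — Siderian; span 2063.6 million years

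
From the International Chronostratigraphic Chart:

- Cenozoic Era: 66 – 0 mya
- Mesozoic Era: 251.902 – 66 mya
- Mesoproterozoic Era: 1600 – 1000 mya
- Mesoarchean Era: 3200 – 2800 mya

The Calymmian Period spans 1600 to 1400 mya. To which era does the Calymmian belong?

Mesoproterozoic

The Calymmian (1600–1400 Ma) lies entirely within 1600–1000 Ma, the Mesoproterozoic Era.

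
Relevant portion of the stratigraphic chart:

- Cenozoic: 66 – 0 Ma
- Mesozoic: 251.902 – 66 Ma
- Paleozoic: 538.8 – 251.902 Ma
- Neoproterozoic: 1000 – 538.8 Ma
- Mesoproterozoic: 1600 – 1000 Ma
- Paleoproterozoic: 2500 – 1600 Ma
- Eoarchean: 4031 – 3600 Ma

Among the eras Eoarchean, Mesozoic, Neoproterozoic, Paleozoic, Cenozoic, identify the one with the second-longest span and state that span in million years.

Start − end for each: Eoarchean 4031 − 3600 = 431; Mesozoic 251.902 − 66 = 185.902; Neoproterozoic 1000 − 538.8 = 461.2; Paleozoic 538.8 − 251.902 = 286.898; Cenozoic 66 − 0 = 66.
Ranking these from longest: Neoproterozoic > Eoarchean > Paleozoic > Mesozoic > Cenozoic.
Position 2 in that ranking is Eoarchean, which lasted 431 Myr.

Eoarchean, 431 million years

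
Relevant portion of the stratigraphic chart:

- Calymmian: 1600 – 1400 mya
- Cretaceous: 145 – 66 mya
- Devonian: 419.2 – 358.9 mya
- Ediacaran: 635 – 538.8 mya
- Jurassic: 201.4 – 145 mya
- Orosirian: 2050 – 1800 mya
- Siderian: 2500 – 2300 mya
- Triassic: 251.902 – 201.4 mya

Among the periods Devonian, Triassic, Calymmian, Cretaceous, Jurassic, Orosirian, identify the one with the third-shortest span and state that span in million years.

Durations: Devonian 60.3; Triassic 50.502; Calymmian 200; Cretaceous 79; Jurassic 56.4; Orosirian 250 Myr.
Sorted shortest-first: Triassic (50.502), Jurassic (56.4), Devonian (60.3), Cretaceous (79), Calymmian (200), Orosirian (250).
The third shortest is Devonian at 60.3 Myr.

Devonian, 60.3 million years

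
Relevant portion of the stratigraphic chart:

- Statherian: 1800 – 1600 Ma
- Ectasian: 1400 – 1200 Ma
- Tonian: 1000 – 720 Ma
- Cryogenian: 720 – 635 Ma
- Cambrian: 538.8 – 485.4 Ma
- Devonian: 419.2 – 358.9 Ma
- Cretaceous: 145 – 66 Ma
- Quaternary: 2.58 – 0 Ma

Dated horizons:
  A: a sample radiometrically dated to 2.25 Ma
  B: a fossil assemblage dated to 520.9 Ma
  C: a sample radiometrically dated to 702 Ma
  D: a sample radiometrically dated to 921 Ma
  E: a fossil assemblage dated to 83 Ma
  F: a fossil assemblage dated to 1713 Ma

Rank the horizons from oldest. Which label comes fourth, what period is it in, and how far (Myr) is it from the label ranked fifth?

B, in the Cambrian; 437.9 million years to E

Sorted oldest-first by Ma: F (1713), D (921), C (702), B (520.9), E (83), A (2.25).
The fourth oldest is B at 520.9 Ma, which lies in 538.8–485.4 Ma: the Cambrian.
The fifth oldest is E at 83 Ma; separation = |520.9 − 83| = 437.9 Myr.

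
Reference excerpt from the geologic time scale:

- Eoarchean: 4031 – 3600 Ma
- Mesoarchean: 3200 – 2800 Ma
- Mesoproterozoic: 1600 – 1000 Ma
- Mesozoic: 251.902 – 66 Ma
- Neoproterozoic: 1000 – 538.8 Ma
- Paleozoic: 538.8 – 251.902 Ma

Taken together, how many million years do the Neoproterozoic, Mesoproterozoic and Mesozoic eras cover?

1247.102 million years

Duration is start − end for each: (1000 − 538.8) + (1600 − 1000) + (251.902 − 66).
That is 461.2 + 600 + 185.902, which totals 1247.102 million years.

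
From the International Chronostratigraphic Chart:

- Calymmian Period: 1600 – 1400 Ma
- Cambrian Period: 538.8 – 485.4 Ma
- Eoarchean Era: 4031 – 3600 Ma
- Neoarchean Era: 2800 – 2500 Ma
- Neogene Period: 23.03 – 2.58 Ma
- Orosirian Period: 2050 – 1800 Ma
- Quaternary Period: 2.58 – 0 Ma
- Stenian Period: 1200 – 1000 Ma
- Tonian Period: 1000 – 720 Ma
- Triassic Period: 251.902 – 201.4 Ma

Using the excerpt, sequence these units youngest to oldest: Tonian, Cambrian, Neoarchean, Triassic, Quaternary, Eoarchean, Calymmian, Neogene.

Sorting by start age (ascending Ma, since larger Ma = older): Quaternary start 2.58, Neogene start 23.03, Triassic start 251.902, Cambrian start 538.8, Tonian start 1000, Calymmian start 1600, Neoarchean start 2800, Eoarchean start 4031.

Quaternary, Neogene, Triassic, Cambrian, Tonian, Calymmian, Neoarchean, Eoarchean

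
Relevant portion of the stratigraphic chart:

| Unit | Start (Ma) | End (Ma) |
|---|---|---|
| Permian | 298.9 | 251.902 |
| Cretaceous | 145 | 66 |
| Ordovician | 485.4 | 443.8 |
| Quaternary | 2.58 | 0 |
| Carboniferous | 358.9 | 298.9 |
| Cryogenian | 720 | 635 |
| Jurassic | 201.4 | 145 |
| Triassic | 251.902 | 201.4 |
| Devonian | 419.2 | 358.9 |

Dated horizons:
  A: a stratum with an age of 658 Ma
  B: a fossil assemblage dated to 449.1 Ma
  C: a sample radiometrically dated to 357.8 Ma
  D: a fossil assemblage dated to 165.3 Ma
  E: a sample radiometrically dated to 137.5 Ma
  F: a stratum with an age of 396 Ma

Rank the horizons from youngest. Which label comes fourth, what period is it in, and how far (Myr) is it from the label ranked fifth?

F, in the Devonian; 53.1 million years to B

Smaller Ma means younger, so youngest first: E 137.5 < D 165.3 < C 357.8 < F 396 < B 449.1 < A 658.
Counting 4 along gives F (396 Ma); the excerpt puts that inside the Devonian, 419.2–358.9 Ma.
Next in line is B (449.1 Ma), and 449.1 − 396 = 53.1 Myr.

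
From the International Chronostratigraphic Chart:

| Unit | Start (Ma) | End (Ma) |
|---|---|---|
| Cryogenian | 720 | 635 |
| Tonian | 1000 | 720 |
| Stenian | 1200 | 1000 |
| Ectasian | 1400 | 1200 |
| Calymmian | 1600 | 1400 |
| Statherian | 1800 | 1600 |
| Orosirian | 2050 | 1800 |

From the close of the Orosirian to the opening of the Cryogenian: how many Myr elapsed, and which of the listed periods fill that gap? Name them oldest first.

1080 million years; Statherian, Calymmian, Ectasian, Stenian, Tonian

The Orosirian closes at 1800 Ma and the Cryogenian opens at 720 Ma, so the interval is 1800 − 720 = 1080 Myr.
A period fits inside if it starts at or after 1800 Ma and ends at or before 720 Ma; oldest first that gives Statherian, Calymmian, Ectasian, Stenian, Tonian.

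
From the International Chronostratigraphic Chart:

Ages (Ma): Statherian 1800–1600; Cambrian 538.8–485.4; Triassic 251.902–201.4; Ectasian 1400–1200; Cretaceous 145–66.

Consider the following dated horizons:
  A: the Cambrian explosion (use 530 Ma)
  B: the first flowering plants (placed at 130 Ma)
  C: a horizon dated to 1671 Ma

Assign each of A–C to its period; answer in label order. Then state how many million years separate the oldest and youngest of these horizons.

A — Cambrian; B — Cretaceous; C — Statherian; span 1541 million years

A: 530 Ma lies in 538.8–485.4 Ma, so Cambrian.
B: 130 Ma lies in 145–66 Ma, so Cretaceous.
C: 1671 Ma lies in 1800–1600 Ma, so Statherian.
Oldest = 1671 Ma, youngest = 130 Ma → span 1541 Myr.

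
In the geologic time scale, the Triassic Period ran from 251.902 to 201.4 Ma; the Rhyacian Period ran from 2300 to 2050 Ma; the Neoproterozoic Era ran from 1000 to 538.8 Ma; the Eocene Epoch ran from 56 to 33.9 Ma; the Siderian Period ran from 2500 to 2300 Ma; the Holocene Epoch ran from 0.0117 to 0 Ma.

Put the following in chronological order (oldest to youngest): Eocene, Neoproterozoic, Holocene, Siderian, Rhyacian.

The oldest of these is Siderian (starts 2500 Ma) and the youngest is Holocene (ends 0 Ma).
In between, by decreasing start age: Rhyacian (2300), Neoproterozoic (1000), Eocene (56).

Siderian, Rhyacian, Neoproterozoic, Eocene, Holocene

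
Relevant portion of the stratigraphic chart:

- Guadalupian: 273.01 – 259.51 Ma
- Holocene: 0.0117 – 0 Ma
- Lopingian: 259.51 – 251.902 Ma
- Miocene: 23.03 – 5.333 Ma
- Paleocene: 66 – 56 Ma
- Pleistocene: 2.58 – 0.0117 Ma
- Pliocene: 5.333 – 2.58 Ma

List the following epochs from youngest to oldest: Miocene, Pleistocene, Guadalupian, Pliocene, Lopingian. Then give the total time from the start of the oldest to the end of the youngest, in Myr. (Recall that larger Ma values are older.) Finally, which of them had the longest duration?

Pleistocene, Pliocene, Miocene, Lopingian, Guadalupian; total span 272.9983 Myr; longest is Miocene

Start ages (Ma): Guadalupian 273.01, Lopingian 259.51, Miocene 23.03, Pliocene 5.333, Pleistocene 2.58.
Ordered youngest to oldest: Pleistocene, Pliocene, Miocene, Lopingian, Guadalupian.
Span = 273.01 − 0.0117 = 272.9983 Myr.
Durations: Pleistocene 2.5683, Miocene 17.697, Guadalupian 13.5, Pliocene 2.753, Lopingian 7.608 → longest is Miocene (17.697 Myr).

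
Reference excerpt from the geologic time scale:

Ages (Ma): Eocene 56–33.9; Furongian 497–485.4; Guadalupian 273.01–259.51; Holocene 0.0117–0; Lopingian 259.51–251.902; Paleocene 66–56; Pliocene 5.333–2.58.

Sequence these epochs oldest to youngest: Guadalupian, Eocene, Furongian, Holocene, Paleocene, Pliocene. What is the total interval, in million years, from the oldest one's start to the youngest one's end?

Furongian, Guadalupian, Paleocene, Eocene, Pliocene, Holocene; total span 497 Myr

Start ages (Ma): Furongian 497, Guadalupian 273.01, Paleocene 66, Eocene 56, Pliocene 5.333, Holocene 0.0117.
Ordered oldest to youngest: Furongian, Guadalupian, Paleocene, Eocene, Pliocene, Holocene.
Span = 497 − 0 = 497 Myr.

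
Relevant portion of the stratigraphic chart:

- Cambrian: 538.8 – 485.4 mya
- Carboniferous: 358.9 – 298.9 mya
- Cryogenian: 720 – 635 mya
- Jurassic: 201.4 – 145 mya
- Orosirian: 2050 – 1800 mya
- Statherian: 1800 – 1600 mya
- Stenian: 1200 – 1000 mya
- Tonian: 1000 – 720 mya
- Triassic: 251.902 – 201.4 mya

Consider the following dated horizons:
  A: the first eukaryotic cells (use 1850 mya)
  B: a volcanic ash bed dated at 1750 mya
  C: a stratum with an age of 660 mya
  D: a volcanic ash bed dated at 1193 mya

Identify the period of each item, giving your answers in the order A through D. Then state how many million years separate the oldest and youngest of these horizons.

A: 1850 Ma lies in 2050–1800 Ma, so Orosirian.
B: 1750 Ma lies in 1800–1600 Ma, so Statherian.
C: 660 Ma lies in 720–635 Ma, so Cryogenian.
D: 1193 Ma lies in 1200–1000 Ma, so Stenian.
Oldest = 1850 Ma, youngest = 660 Ma → span 1190 Myr.

A — Orosirian; B — Statherian; C — Cryogenian; D — Stenian; span 1190 million years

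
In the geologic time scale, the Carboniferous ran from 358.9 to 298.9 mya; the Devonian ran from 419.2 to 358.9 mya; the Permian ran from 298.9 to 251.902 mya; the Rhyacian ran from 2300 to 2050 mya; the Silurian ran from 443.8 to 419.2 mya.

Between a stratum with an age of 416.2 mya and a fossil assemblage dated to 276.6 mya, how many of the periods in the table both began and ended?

416.2 Ma sits inside the Devonian (419.2–358.9) and 276.6 Ma inside the Permian (298.9–251.902); neither of those is wholly between the two dates.
The listed periods lying completely between them are Carboniferous — 1 in all.

1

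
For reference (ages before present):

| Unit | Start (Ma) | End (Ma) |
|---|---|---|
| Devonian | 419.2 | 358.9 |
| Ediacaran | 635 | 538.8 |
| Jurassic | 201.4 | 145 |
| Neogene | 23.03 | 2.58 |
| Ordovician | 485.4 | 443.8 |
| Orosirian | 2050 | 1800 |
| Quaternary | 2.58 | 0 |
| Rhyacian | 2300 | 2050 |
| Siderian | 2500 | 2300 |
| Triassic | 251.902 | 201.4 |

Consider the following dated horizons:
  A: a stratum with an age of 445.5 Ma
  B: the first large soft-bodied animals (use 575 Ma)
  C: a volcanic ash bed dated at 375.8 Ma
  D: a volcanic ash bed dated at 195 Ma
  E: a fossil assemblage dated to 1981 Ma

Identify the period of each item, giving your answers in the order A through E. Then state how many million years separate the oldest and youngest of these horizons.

Match each age against the start–end ranges in the excerpt: A = 445.5 Ma → Ordovician (485.4–443.8); B = 575 Ma → Ediacaran (635–538.8); C = 375.8 Ma → Devonian (419.2–358.9); D = 195 Ma → Jurassic (201.4–145); E = 1981 Ma → Orosirian (2050–1800).
The largest age is 1981 Ma and the smallest is 195 Ma; their difference is 1786 Myr.

A — Ordovician; B — Ediacaran; C — Devonian; D — Jurassic; E — Orosirian; span 1786 million years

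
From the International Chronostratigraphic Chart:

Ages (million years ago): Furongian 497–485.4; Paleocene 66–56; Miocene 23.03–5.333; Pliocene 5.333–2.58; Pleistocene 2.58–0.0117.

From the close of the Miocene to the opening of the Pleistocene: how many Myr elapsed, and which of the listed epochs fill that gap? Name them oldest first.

End of Miocene = 5.333 Ma; start of Pleistocene = 2.58 Ma.
Gap = 5.333 − 2.58 = 2.753 Myr.
Epochs wholly inside 5.333–2.58 Ma: Pliocene (5.333–2.58).

2.753 million years; Pliocene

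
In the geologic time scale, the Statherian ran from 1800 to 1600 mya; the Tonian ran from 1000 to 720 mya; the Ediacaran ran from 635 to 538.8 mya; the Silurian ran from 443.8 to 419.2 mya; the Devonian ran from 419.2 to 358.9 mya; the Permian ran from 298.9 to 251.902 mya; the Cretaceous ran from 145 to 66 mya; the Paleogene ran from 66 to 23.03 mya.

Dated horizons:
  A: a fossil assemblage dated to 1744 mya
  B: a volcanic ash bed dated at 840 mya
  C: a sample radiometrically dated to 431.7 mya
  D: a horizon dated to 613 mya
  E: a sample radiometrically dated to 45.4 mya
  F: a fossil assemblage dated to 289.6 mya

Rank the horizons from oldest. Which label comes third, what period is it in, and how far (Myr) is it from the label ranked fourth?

Sorted oldest-first by Ma: A (1744), B (840), D (613), C (431.7), F (289.6), E (45.4).
The third oldest is D at 613 Ma, which lies in 635–538.8 Ma: the Ediacaran.
The fourth oldest is C at 431.7 Ma; separation = |613 − 431.7| = 181.3 Myr.

D, in the Ediacaran; 181.3 million years to C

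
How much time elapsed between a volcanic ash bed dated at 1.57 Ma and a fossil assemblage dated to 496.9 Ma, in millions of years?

496.9 − 1.57 = 495.33 million years.

495.33 million years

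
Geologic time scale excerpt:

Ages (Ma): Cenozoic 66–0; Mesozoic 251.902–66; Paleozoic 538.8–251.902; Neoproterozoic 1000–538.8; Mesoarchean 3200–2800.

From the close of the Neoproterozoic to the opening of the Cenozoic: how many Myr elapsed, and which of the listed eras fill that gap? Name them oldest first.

472.8 million years; Paleozoic, Mesozoic

End of Neoproterozoic = 538.8 Ma; start of Cenozoic = 66 Ma.
Gap = 538.8 − 66 = 472.8 Myr.
Eras wholly inside 538.8–66 Ma: Paleozoic (538.8–251.902), Mesozoic (251.902–66).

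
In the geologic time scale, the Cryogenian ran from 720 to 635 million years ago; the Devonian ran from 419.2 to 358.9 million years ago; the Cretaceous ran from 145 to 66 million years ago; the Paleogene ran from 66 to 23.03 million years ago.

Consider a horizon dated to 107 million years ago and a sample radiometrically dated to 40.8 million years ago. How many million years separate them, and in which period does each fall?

Elapsed time: 107 − 40.8 = 66.2 Myr.
107 Ma lies within 145–66 Ma: Cretaceous.
40.8 Ma lies within 66–23.03 Ma: Paleogene.

66.2 million years apart; the first in the Cretaceous, the second in the Paleogene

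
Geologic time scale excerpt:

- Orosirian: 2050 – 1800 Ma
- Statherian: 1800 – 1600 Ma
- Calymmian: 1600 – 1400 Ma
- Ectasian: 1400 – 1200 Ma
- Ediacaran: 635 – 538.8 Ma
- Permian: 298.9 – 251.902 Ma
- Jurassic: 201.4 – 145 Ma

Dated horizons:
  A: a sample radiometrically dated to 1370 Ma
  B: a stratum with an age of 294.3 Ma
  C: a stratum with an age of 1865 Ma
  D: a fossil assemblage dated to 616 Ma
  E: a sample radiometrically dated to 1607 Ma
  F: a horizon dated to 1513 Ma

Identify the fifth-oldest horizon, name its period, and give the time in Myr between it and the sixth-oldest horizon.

D, in the Ediacaran; 321.7 million years to B

Sorted oldest-first by Ma: C (1865), E (1607), F (1513), A (1370), D (616), B (294.3).
The fifth oldest is D at 616 Ma, which lies in 635–538.8 Ma: the Ediacaran.
The sixth oldest is B at 294.3 Ma; separation = |616 − 294.3| = 321.7 Myr.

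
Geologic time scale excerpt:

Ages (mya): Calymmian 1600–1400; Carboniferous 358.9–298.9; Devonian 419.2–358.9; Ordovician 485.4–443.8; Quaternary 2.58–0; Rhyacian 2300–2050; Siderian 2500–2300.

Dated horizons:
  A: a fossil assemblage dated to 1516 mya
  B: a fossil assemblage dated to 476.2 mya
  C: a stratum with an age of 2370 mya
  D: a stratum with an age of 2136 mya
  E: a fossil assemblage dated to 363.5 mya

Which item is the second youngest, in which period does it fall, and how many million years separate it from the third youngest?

Smaller Ma means younger, so youngest first: E 363.5 < B 476.2 < A 1516 < D 2136 < C 2370.
Counting 2 along gives B (476.2 Ma); the excerpt puts that inside the Ordovician, 485.4–443.8 Ma.
Next in line is A (1516 Ma), and 1516 − 476.2 = 1039.8 Myr.

B, in the Ordovician; 1039.8 million years to A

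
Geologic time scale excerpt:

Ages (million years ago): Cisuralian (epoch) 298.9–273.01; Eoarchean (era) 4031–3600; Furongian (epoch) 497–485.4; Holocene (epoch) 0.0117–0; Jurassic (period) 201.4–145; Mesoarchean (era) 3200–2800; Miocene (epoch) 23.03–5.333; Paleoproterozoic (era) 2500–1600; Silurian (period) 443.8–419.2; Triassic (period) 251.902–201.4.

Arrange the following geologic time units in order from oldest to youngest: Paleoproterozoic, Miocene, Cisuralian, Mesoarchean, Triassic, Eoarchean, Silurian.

Sorting by start age (descending Ma, since larger Ma = older): Eoarchean start 4031, Mesoarchean start 3200, Paleoproterozoic start 2500, Silurian start 443.8, Cisuralian start 298.9, Triassic start 251.902, Miocene start 23.03.

Eoarchean, Mesoarchean, Paleoproterozoic, Silurian, Cisuralian, Triassic, Miocene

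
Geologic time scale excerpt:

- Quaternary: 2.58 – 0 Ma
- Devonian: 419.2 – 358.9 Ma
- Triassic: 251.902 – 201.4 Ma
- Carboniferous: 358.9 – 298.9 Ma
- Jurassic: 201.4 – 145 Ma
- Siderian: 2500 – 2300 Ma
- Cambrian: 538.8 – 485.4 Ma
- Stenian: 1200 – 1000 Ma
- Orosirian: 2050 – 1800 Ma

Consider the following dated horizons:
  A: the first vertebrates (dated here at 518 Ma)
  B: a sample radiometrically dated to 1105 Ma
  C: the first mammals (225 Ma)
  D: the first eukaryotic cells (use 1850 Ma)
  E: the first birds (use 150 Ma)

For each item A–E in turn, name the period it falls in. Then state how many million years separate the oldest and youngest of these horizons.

Match each age against the start–end ranges in the excerpt: A = 518 Ma → Cambrian (538.8–485.4); B = 1105 Ma → Stenian (1200–1000); C = 225 Ma → Triassic (251.902–201.4); D = 1850 Ma → Orosirian (2050–1800); E = 150 Ma → Jurassic (201.4–145).
The largest age is 1850 Ma and the smallest is 150 Ma; their difference is 1700 Myr.

A — Cambrian; B — Stenian; C — Triassic; D — Orosirian; E — Jurassic; span 1700 million years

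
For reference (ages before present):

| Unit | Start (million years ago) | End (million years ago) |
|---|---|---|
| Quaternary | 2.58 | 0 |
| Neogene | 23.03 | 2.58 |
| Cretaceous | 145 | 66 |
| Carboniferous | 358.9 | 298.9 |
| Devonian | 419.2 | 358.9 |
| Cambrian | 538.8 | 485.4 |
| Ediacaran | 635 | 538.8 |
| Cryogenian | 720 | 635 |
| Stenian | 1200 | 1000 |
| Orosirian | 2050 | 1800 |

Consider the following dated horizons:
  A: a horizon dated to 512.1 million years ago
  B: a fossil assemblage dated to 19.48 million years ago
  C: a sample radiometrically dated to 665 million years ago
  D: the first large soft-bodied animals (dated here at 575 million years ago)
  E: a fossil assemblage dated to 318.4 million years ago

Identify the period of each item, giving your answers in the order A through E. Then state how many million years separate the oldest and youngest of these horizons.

A — Cambrian; B — Neogene; C — Cryogenian; D — Ediacaran; E — Carboniferous; span 645.52 million years

Match each age against the start–end ranges in the excerpt: A = 512.1 Ma → Cambrian (538.8–485.4); B = 19.48 Ma → Neogene (23.03–2.58); C = 665 Ma → Cryogenian (720–635); D = 575 Ma → Ediacaran (635–538.8); E = 318.4 Ma → Carboniferous (358.9–298.9).
The largest age is 665 Ma and the smallest is 19.48 Ma; their difference is 645.52 Myr.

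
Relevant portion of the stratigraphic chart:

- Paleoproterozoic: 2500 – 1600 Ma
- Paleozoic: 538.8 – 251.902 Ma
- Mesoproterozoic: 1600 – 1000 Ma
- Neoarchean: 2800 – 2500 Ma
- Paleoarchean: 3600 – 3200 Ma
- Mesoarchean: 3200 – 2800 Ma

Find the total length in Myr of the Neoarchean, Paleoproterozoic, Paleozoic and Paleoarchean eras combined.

1886.898 million years

Duration is start − end for each: (2800 − 2500) + (2500 − 1600) + (538.8 − 251.902) + (3600 − 3200).
That is 300 + 900 + 286.898 + 400, which totals 1886.898 million years.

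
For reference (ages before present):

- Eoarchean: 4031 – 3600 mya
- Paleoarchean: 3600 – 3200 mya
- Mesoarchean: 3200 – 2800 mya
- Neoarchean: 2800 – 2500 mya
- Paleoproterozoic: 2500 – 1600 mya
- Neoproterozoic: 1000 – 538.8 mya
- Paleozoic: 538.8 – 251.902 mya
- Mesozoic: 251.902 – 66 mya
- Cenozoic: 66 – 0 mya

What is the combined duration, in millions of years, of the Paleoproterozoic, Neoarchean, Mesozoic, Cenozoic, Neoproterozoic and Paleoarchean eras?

Each duration: Paleoproterozoic = 900; Neoarchean = 300; Mesozoic = 185.902; Cenozoic = 66; Neoproterozoic = 461.2; Paleoarchean = 400.
Sum: 900 + 300 + 185.902 + 66 + 461.2 + 400 = 2313.102 Myr.

2313.102 million years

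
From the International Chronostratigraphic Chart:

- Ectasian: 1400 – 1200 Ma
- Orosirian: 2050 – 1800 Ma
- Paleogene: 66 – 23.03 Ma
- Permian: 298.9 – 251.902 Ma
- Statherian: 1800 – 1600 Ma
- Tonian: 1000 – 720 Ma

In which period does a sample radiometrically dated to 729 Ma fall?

729 Ma lies between 1000 and 720 Ma, so it falls in the Tonian.

Tonian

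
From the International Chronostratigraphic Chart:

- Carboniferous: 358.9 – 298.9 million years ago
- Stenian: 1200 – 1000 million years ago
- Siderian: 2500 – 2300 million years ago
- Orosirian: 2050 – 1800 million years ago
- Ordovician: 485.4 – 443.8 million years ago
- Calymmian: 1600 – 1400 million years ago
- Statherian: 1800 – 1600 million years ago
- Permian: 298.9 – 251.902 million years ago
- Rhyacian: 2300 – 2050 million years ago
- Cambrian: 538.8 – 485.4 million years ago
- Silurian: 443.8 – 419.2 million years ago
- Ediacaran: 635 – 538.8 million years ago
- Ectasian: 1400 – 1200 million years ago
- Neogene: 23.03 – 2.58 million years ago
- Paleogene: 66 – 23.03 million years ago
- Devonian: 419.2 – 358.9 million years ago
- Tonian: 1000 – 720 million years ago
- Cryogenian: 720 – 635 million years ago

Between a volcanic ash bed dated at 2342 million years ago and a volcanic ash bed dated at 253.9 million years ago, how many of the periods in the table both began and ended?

2342 Ma sits inside the Siderian (2500–2300) and 253.9 Ma inside the Permian (298.9–251.902); neither of those is wholly between the two dates.
The listed periods lying completely between them are Rhyacian, Orosirian, Statherian, Calymmian, Ectasian, Stenian, Tonian, Cryogenian, Ediacaran, Cambrian, Ordovician, Silurian, Devonian, Carboniferous — 14 in all.

14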